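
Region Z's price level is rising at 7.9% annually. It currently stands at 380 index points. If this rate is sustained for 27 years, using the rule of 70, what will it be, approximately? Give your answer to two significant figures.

Doubling time ≈ 70/7.9 = 8.86 years.
27 years is 27/8.86 ≈ 3.05 doublings, a factor of 2^3.05 ≈ 8.28.
380 × 8.28 ≈ 3100 index points.

around 3100 index points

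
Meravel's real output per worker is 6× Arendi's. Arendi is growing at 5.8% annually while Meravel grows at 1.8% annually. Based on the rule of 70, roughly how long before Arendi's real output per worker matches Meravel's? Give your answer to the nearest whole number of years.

approximately 45 years

What matters is the difference: 4 pp.
Rule of 70 on the gap: the ratio halves every 70/4 ≈ 17.50 years.
A 6× gap takes log₂(6) ≈ 2.58 halvings to close: 2.58 × 17.50 ≈ 45 years.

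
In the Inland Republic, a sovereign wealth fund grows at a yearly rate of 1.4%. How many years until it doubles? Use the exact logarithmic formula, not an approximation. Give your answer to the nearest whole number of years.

t = ln(2) / ln(1 + 0.014) = 0.6931 / 0.013903 ≈ 49.85.
≈ 50 years.

50 years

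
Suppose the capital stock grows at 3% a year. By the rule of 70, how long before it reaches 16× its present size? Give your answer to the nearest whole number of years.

One doubling takes 70/3 = 23.33 years.
16× is 4 doublings, so 4 × 23.33 ≈ 93 years.

approximately 93 years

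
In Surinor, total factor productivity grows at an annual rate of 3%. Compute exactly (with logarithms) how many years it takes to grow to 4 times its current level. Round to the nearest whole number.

47 years

t = ln(4) / ln(1 + 0.03) = 1.3863 / 0.029559 ≈ 46.90.
≈ 47 years.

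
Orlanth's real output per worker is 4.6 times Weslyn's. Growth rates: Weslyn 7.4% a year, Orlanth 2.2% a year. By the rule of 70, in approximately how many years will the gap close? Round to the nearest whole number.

Weslyn gains on Orlanth at 7.4% − 2.2% = 5.2 points a year.
At that relative rate the gap halves every 70/5.2 ≈ 13.46 years.
A 4.6 times gap takes log₂(4.6) ≈ 2.20 halvings to close: 2.20 × 13.46 ≈ 30 years.

roughly 30 years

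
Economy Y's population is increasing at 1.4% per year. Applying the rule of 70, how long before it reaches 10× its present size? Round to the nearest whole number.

roughly 166 years

One doubling takes 70/1.4 = 50.00 years.
Reaching 10× takes log₂(10) ≈ 3.32 doublings.
3.32 × 50.00 ≈ 166 years.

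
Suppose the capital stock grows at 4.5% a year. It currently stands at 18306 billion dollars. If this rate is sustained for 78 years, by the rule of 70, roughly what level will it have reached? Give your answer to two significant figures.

approximately 590000 billion dollars

Doubling time ≈ 70/4.5 = 15.56 years.
78 years is 78/15.56 ≈ 5.01 doublings, a factor of 2^5.01 ≈ 32.22.
18306 × 32.22 ≈ 590000 billion dollars.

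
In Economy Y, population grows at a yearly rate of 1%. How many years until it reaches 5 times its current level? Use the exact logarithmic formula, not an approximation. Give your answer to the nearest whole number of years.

162 years

t = ln(5) / ln(1 + 0.01) = 1.6094 / 0.009950 ≈ 161.75.
≈ 162 years.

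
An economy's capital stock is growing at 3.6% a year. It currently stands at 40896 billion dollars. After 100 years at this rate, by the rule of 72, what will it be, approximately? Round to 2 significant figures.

Doubling time ≈ 72/3.6 = 20.00 years.
100 years is 100/20.00 ≈ 5.00 doublings, a factor of 2^5.00 ≈ 32.00.
40896 × 32.00 ≈ 1300000 billion dollars.

approximately 1300000 billion dollars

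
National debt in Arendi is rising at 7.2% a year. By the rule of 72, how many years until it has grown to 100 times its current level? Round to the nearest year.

One doubling takes 72/7.2 = 10.00 years.
100× is log₂ 100 ≈ 6.64 doublings, so ≈ 6.64 × 10.00 = 66 years.

roughly 66 years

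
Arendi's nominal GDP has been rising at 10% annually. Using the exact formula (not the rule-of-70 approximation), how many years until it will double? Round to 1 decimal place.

7.3 years

t = ln(2) / ln(1 + 0.1) = 0.6931 / 0.095310 ≈ 7.27.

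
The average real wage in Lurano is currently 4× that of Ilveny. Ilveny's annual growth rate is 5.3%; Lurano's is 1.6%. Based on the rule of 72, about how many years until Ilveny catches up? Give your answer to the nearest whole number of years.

about 39 years

Ilveny gains on Lurano at 5.3% − 1.6% = 3.7 points a year.
At that relative rate the gap halves every 72/3.7 ≈ 19.46 years.
A 4× gap closes after 2 halvings: 2 × 19.46 ≈ 39 years.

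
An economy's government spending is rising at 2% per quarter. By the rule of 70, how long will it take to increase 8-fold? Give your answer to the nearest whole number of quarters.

Doubling time ≈ 70/2 = 35.00 quarters.
8 = 2^3, so 3 doublings → 105 quarters.

around 105 quarters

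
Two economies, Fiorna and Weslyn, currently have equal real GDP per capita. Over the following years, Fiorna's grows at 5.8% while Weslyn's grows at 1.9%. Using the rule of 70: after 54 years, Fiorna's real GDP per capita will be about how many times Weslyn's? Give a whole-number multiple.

approximately 8 times

Only the 3.9-point difference matters.
70/3.9 ≈ 17.95 years per doubling of the ratio; 54 years gives 3.01 doublings, so ≈ 8×.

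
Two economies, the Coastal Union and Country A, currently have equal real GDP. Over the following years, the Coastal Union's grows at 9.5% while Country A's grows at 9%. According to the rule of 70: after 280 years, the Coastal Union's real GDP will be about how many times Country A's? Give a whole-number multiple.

Rate gap = 9.5% − 9% = 0.5 points.
The ratio doubles every 70/0.5 ≈ 140.00 years.
280/140.00 ≈ 2.00 doublings → ratio ≈ 2^2.00 ≈ 4.

roughly 4 times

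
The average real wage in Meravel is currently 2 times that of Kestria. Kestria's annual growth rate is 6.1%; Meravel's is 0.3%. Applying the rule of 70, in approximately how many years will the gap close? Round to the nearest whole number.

Kestria gains on Meravel at 6.1% − 0.3% = 5.8 points a year.
At that relative rate the gap halves every 70/5.8 ≈ 12.07 years.
A 2 times gap closes after 1 halving: 1 × 12.07 ≈ 12 years.

about 12 years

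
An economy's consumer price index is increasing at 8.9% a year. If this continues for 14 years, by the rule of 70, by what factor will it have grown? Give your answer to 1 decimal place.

approximately 3.4 times

Doubles every ≈ 7.87 years (70/8.9).
14 years is 1.78 doublings; 2^1.78 ≈ 3.4×.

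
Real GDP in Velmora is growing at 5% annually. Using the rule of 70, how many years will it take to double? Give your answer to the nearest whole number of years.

about 14 years

Doubling time ≈ 70 / 5 = 14.00 years.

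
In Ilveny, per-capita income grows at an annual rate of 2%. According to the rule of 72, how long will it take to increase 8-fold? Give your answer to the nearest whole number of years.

approximately 108 years

Doubling time ≈ 72/2 = 36.00 years.
8 = 2^3, so 3 doublings → 108 years.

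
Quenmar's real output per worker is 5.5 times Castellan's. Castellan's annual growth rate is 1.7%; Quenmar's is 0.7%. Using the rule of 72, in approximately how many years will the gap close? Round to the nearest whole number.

≈ 177 years

The growth-rate gap is 1.7% − 0.7% = 1 percentage point.
So the ratio between them halves every 72/1 ≈ 72.00 years.
A 5.5 times gap takes log₂(5.5) ≈ 2.46 halvings to close: 2.46 × 72.00 ≈ 177 years.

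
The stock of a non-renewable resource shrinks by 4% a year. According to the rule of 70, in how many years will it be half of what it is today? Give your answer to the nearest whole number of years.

around 18 years

Halving time ≈ 70 / 4 = 17.50 → 18 years.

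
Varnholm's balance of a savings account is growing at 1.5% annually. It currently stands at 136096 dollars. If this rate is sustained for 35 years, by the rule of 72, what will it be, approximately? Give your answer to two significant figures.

It doubles every 72/1.5 ≈ 48.00 years, so 35 years is 0.73 doublings.
2^0.73 ≈ 1.66; 136096 × 1.66 ≈ 230000 dollars.

roughly 230000 dollars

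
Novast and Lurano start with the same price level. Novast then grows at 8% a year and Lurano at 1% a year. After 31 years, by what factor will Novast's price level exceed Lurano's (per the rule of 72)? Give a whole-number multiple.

approximately 8 times

Rate gap = 8% − 1% = 7 points.
The ratio doubles every 72/7 ≈ 10.29 years.
31/10.29 ≈ 3.01 doublings → ratio ≈ 2^3.01 ≈ 8.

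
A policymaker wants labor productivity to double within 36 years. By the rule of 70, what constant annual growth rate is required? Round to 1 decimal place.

approximately 1.9%

70 / 36 ≈ 1.94, so about 1.9% annually.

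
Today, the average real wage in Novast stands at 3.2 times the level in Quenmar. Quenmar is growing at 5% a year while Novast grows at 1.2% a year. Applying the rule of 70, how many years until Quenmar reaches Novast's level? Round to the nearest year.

The growth-rate gap is 5% − 1.2% = 3.8 percentage points.
So the ratio between them halves every 70/3.8 ≈ 18.42 years.
A 3.2 times gap takes log₂(3.2) ≈ 1.68 halvings to close: 1.68 × 18.42 ≈ 31 years.

≈ 31 years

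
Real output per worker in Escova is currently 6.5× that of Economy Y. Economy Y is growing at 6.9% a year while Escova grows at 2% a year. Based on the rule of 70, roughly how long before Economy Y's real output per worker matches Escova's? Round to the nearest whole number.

Economy Y gains on Escova at 6.9% − 2% = 4.9 points a year.
At that relative rate the gap halves every 70/4.9 ≈ 14.29 years.
A 6.5× gap takes log₂(6.5) ≈ 2.70 halvings to close: 2.70 × 14.29 ≈ 39 years.

≈ 39 years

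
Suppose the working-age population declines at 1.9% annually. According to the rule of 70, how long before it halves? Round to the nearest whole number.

37 years

Halving time ≈ 70 / 1.9 = 36.84 → 37 years.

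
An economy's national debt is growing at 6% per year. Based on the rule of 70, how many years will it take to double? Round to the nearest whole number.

around 12 years

70/6 ≈ 11.67, so it doubles roughly every 12 years.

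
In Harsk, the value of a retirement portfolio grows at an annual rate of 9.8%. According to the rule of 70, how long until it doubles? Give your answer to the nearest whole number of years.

At 9.8%, doubling takes about 70/9.8 = 7.14 years.

around 7 years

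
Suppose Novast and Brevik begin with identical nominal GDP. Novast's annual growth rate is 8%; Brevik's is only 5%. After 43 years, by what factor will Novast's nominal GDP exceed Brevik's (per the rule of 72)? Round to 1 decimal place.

around 3.5 times

Only the 3-point difference matters.
72/3 ≈ 24.00 years per doubling of the ratio; 43 years gives 1.79 doublings, so ≈ 3.5×.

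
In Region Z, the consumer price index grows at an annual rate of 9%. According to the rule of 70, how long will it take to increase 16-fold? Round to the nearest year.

≈ 31 years

Doubling time ≈ 70/9 = 7.78 years.
16× is 4 doublings, so 4 × 7.78 ≈ 31 years.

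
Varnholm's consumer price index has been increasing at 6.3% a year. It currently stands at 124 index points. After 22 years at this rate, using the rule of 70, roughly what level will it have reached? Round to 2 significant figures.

It doubles every 70/6.3 ≈ 11.11 years, so 22 years is 1.98 doublings.
2^1.98 ≈ 3.94; 124 × 3.94 ≈ 490 index points.

about 490 index points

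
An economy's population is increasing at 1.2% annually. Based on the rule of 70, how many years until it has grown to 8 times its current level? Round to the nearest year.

One doubling takes 70/1.2 = 58.33 years.
8× is 3 doublings, so 3 × 58.33 ≈ 175 years.

around 175 years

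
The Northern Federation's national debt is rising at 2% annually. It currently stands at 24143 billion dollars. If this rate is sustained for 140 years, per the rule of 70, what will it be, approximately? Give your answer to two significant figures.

around 390000 billion dollars

Doubling time ≈ 70/2 = 35.00 years.
140 years is 140/35.00 ≈ 4.00 doublings, a factor of 2^4.00 ≈ 16.00.
24143 × 16.00 ≈ 390000 billion dollars.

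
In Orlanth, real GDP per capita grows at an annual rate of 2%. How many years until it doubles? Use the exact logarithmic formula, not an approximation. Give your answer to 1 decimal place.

35.0 years

t = ln(2) / ln(1 + 0.02) = 0.6931 / 0.019803 ≈ 35.00.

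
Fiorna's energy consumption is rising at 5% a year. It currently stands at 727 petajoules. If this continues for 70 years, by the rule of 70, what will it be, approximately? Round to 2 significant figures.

It doubles every 70/5 ≈ 14.00 years, so 70 years is 5.00 doublings.
2^5.00 ≈ 32.00; 727 × 32.00 ≈ 23000 petajoules.

around 23000 petajoules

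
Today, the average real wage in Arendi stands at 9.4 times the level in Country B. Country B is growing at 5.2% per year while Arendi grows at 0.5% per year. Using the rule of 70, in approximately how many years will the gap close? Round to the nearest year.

What matters is the difference: 4.7 pp.
Rule of 70 on the gap: the ratio halves every 70/4.7 ≈ 14.89 years.
A 9.4 times gap takes log₂(9.4) ≈ 3.23 halvings to close: 3.23 × 14.89 ≈ 48 years.

≈ 48 years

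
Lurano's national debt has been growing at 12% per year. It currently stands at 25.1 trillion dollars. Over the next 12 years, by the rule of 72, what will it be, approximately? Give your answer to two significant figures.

Doubling time ≈ 72/12 = 6.00 years.
12 years is 12/6.00 ≈ 2.00 doublings, a factor of 2^2.00 ≈ 4.00.
25.1 × 4.00 ≈ 100 trillion dollars.

about 100 trillion dollars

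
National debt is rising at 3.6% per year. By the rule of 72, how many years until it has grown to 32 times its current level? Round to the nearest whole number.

roughly 100 years

At 3.6% it doubles every 72/3.6 ≈ 20.00 years.
Getting to 32× needs 5 doublings: 5 × 20.00 ≈ 100 years.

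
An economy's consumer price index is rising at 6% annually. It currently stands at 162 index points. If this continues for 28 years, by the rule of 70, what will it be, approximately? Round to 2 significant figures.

roughly 860 index points

It doubles every 70/6 ≈ 11.67 years, so 28 years is 2.40 doublings.
2^2.40 ≈ 5.28; 162 × 5.28 ≈ 860 index points.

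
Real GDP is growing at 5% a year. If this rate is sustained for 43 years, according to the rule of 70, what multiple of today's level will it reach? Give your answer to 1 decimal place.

8.4 times

Doubles every ≈ 14.00 years (70/5).
43 years is 3.07 doublings; 2^3.07 ≈ 8.4×.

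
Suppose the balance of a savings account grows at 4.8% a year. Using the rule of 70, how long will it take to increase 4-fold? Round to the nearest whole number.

≈ 29 years

Doubling time ≈ 70/4.8 = 14.58 years.
Getting to 4× needs 2 doublings: 2 × 14.58 ≈ 29 years.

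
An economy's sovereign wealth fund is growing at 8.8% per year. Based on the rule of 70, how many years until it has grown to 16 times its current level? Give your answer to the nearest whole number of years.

32 years

Doubling time ≈ 70/8.8 = 7.95 years.
16 = 2^4, so 4 doublings → 32 years.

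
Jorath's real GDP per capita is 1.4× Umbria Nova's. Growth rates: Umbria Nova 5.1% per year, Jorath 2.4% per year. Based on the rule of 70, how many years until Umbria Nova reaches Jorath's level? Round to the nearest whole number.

≈ 13 years

Umbria Nova gains on Jorath at 5.1% − 2.4% = 2.7 points a year.
At that relative rate the gap halves every 70/2.7 ≈ 25.93 years.
A 1.4× gap takes log₂(1.4) ≈ 0.49 halvings to close: 0.49 × 25.93 ≈ 13 years.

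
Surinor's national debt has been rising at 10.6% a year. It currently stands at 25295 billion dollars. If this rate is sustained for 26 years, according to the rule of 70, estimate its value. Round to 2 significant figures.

It doubles every 70/10.6 ≈ 6.60 years, so 26 years is 3.94 doublings.
2^3.94 ≈ 15.35; 25295 × 15.35 ≈ 390000 billion dollars.

≈ 390000 billion dollars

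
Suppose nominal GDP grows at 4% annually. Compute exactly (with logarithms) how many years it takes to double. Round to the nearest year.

t = ln(2) / ln(1 + 0.04) = 0.6931 / 0.039221 ≈ 17.67.
≈ 18 years.

18 years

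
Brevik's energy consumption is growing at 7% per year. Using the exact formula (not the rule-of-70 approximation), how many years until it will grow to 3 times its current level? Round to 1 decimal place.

t = ln(3) / ln(1 + 0.07) = 1.0986 / 0.067659 ≈ 16.24.

16.2 years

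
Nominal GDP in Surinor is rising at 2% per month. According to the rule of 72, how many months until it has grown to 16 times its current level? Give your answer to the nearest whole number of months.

At 2% it doubles every 72/2 ≈ 36.00 months.
16× is 4 doublings, so 4 × 36.00 ≈ 144 months.

roughly 144 months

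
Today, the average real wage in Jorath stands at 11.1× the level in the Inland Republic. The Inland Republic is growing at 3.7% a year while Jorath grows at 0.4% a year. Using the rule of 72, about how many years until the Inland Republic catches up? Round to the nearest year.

roughly 76 years

the Inland Republic gains on Jorath at 3.7% − 0.4% = 3.3 points a year.
At that relative rate the gap halves every 72/3.3 ≈ 21.82 years.
An 11.1× gap takes log₂(11.1) ≈ 3.47 halvings to close: 3.47 × 21.82 ≈ 76 years.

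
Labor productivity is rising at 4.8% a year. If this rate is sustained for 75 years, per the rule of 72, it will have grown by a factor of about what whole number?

72/4.8 ≈ 15.00 years per doubling.
75 years fits 5 doublings: 2^5 = 32.

roughly 32 times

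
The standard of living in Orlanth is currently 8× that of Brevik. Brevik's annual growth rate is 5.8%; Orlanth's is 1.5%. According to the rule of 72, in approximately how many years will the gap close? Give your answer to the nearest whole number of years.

The growth-rate gap is 5.8% − 1.5% = 4.3 percentage points.
So the ratio between them halves every 72/4.3 ≈ 16.74 years.
An 8× gap closes after 3 halvings: 3 × 16.74 ≈ 50 years.

≈ 50 years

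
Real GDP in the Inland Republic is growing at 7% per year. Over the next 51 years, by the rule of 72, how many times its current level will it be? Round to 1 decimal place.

around 31.1 times

Doubling time ≈ 72/7 = 10.29 years.
51 years / 10.29 ≈ 4.96 doublings → factor 2^4.96 ≈ 31.1.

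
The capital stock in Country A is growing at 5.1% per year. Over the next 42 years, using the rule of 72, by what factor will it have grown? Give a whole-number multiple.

At 5.1% one doubling takes ≈ 14.12 years; 42 years is 3 of them, so ×8.

approximately 8 times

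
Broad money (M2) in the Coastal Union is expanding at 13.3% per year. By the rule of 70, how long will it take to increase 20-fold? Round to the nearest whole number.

Doubling time ≈ 70/13.3 = 5.26 years.
20× is log₂ 20 ≈ 4.32 doublings, so ≈ 4.32 × 5.26 = 23 years.

about 23 years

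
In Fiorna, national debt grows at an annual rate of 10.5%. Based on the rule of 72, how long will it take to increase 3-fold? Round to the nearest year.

around 11 years

At 10.5% it doubles every 72/10.5 ≈ 6.86 years.
3× is log₂ 3 ≈ 1.58 doublings, so ≈ 1.58 × 6.86 = 11 years.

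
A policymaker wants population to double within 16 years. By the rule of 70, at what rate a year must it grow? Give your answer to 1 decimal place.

approximately 4.4% a year

70 / 16 ≈ 4.38, so about 4.4% a year.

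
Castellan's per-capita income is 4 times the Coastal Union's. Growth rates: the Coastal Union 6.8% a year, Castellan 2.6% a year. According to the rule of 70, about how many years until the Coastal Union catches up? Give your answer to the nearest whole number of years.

The growth-rate gap is 6.8% − 2.6% = 4.2 percentage points.
So the ratio between them halves every 70/4.2 ≈ 16.67 years.
A 4 times gap closes after 2 halvings: 2 × 16.67 ≈ 33 years.

about 33 years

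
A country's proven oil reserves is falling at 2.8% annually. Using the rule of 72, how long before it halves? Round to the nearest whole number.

Halving time ≈ 72 / 2.8 = 25.71 → 26 years.

about 26 years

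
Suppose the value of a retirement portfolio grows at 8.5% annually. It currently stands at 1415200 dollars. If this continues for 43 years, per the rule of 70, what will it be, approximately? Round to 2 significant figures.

Doubling time ≈ 70/8.5 = 8.24 years.
43 years is 43/8.24 ≈ 5.22 doublings, a factor of 2^5.22 ≈ 37.27.
1415200 × 37.27 ≈ 53000000 dollars.

about 53000000 dollars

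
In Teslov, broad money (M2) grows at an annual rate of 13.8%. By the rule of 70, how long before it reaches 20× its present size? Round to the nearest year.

At 13.8% it doubles every 70/13.8 ≈ 5.07 years.
Reaching 20× takes log₂(20) ≈ 4.32 doublings.
4.32 × 5.07 ≈ 22 years.

roughly 22 years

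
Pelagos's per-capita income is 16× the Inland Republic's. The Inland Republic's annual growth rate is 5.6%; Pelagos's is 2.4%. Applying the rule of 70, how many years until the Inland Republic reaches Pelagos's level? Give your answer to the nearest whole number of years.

around 88 years

the Inland Republic gains on Pelagos at 5.6% − 2.4% = 3.2 points a year.
At that relative rate the gap halves every 70/3.2 ≈ 21.88 years.
A 16× gap closes after 4 halvings: 4 × 21.88 ≈ 88 years.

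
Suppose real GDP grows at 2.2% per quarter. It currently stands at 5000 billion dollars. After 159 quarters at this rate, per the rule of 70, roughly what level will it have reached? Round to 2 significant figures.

about 160000 billion dollars

It doubles every 70/2.2 ≈ 31.82 quarters, so 159 quarters is 5.00 doublings.
2^5.00 ≈ 32.00; 5000 × 32.00 ≈ 160000 billion dollars.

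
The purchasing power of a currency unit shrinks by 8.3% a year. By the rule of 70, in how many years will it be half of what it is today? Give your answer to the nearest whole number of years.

approximately 8 years

The rule works in reverse for decay: 70/8.3 ≈ 8.43 years to halve.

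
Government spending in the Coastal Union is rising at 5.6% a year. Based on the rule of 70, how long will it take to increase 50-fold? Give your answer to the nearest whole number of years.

Doubling time ≈ 70/5.6 = 12.50 years.
50× is log₂ 50 ≈ 5.64 doublings, so ≈ 5.64 × 12.50 = 71 years.

around 71 years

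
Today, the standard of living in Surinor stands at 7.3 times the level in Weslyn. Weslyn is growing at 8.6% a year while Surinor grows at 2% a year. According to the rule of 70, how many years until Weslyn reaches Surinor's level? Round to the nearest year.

The growth-rate gap is 8.6% − 2% = 6.6 percentage points.
So the ratio between them halves every 70/6.6 ≈ 10.61 years.
A 7.3 times gap takes log₂(7.3) ≈ 2.87 halvings to close: 2.87 × 10.61 ≈ 30 years.

about 30 years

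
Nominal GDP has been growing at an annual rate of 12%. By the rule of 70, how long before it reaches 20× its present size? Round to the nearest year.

One doubling takes 70/12 = 5.83 years.
Reaching 20× takes log₂(20) ≈ 4.32 doublings.
4.32 × 5.83 ≈ 25 years.

roughly 25 years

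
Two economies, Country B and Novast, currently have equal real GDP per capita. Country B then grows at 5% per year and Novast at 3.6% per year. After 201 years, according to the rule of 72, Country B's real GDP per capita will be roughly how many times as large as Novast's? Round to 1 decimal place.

≈ 15.0 times

Only the 1.4-point difference matters.
72/1.4 ≈ 51.43 years per doubling of the ratio; 201 years gives 3.91 doublings, so ≈ 15.0×.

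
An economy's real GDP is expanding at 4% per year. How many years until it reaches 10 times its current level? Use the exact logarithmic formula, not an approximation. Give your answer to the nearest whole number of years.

t = ln(10) / ln(1 + 0.04) = 2.3026 / 0.039221 ≈ 58.71.
≈ 59 years.

59 years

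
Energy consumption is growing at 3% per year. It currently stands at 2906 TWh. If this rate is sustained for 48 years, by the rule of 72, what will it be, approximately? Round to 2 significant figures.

It doubles every 72/3 ≈ 24.00 years, so 48 years is 2.00 doublings.
2^2.00 ≈ 4.00; 2906 × 4.00 ≈ 12000 TWh.

≈ 12000 TWh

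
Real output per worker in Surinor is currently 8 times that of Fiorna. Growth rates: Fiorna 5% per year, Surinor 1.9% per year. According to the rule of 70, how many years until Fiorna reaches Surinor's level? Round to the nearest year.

What matters is the difference: 3.1 pp.
Rule of 70 on the gap: the ratio halves every 70/3.1 ≈ 22.58 years.
An 8 times gap closes after 3 halvings: 3 × 22.58 ≈ 68 years.

about 68 years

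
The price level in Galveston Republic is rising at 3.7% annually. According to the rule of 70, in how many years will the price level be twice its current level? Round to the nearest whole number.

approximately 19 years

At 3.7%, doubling takes about 70/3.7 = 18.92 years.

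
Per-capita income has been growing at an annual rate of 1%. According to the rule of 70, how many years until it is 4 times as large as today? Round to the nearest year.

around 140 years

Doubling time ≈ 70/1 = 70.00 years.
Getting to 4× needs 2 doublings: 2 × 70.00 ≈ 140 years.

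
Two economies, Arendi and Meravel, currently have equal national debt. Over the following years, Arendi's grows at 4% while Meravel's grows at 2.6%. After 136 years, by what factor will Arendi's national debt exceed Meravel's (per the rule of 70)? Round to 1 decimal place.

roughly 6.6 times

Rate gap = 4% − 2.6% = 1.4 points.
The ratio doubles every 70/1.4 ≈ 50.00 years.
136/50.00 ≈ 2.72 doublings → ratio ≈ 2^2.72 ≈ 6.6.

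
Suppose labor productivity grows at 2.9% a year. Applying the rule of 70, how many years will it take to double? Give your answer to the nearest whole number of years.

24 years

At 2.9%, doubling takes about 70/2.9 = 24.14 years.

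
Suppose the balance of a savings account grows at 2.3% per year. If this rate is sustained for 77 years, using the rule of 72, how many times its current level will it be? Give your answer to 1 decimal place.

Doubling time ≈ 72/2.3 = 31.30 years.
77 years / 31.30 ≈ 2.46 doublings → factor 2^2.46 ≈ 5.5.

around 5.5 times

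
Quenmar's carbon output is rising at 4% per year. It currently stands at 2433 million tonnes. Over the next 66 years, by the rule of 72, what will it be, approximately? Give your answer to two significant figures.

approximately 31000 million tonnes

It doubles every 72/4 ≈ 18.00 years, so 66 years is 3.67 doublings.
2^3.67 ≈ 12.73; 2433 × 12.73 ≈ 31000 million tonnes.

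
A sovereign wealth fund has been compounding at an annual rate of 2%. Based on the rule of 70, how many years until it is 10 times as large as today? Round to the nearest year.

Doubling time ≈ 70/2 = 35.00 years.
10× is log₂ 10 ≈ 3.32 doublings, so ≈ 3.32 × 35.00 = 116 years.

about 116 years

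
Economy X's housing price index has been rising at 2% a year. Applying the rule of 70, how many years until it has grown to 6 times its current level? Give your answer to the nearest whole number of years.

Doubling time ≈ 70/2 = 35.00 years.
6× is log₂ 6 ≈ 2.58 doublings, so ≈ 2.58 × 35.00 = 90 years.

roughly 90 years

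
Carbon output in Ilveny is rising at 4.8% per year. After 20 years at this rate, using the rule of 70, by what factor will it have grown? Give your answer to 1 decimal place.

2.6 times

Doubles every ≈ 14.58 years (70/4.8).
20 years is 1.37 doublings; 2^1.37 ≈ 2.6×.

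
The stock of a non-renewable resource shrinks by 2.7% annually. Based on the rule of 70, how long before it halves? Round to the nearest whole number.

around 26 years

Falling at 2.7%, it halves about every 70/2.7 = 25.93 years.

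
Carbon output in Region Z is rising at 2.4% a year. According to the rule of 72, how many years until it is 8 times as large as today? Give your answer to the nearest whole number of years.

One doubling takes 72/2.4 = 30.00 years.
8 = 2^3, so 3 doublings → 90 years.

about 90 years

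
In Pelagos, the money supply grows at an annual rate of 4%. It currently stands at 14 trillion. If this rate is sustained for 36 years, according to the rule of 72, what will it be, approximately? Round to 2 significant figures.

about 56 trillion

It doubles every 72/4 ≈ 18.00 years, so 36 years is 2.00 doublings.
2^2.00 ≈ 4.00; 14 × 4.00 ≈ 56 trillion.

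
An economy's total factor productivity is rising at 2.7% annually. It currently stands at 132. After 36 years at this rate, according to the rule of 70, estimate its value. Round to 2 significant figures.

≈ 350

Doubling time ≈ 70/2.7 = 25.93 years.
36 years is 36/25.93 ≈ 1.39 doublings, a factor of 2^1.39 ≈ 2.62.
132 × 2.62 ≈ 350.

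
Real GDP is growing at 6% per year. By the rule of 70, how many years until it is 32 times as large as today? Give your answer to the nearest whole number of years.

approximately 58 years

At 6% it doubles every 70/6 ≈ 11.67 years.
32 = 2^5, so 5 doublings → 58 years.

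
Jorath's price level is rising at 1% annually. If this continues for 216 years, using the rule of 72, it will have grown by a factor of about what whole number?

approximately 8 times

72/1 ≈ 72.00 years per doubling.
216 years fits 3 doublings: 2^3 = 8.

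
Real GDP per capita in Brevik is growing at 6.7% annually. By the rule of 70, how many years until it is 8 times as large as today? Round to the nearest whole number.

Doubling time ≈ 70/6.7 = 10.45 years.
Getting to 8× needs 3 doublings: 3 × 10.45 ≈ 31 years.

31 years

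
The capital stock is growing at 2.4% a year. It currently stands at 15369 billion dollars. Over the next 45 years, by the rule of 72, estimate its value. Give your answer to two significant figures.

roughly 43000 billion dollars

Doubling time ≈ 72/2.4 = 30.00 years.
45 years is 45/30.00 ≈ 1.50 doublings, a factor of 2^1.50 ≈ 2.83.
15369 × 2.83 ≈ 43000 billion dollars.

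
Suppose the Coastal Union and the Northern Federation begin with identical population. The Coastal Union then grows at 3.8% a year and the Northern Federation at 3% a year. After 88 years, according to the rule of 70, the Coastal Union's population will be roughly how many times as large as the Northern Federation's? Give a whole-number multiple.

approximately 2 times

the Coastal Union pulls ahead at 0.8 pp per year, so the ratio doubles every 70/0.8 ≈ 87.50 years.
In 88 years that's 1.01 doublings: 2^1.01 ≈ 2.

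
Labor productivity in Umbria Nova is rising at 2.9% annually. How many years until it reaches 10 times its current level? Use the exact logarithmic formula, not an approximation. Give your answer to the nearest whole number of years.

t = ln(10) / ln(1 + 0.029) = 2.3026 / 0.028587 ≈ 80.55.
≈ 81 years.

81 years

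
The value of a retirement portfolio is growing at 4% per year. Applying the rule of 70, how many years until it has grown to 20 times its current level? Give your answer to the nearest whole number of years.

about 76 years

Doubling time ≈ 70/4 = 17.50 years.
20× is log₂ 20 ≈ 4.32 doublings, so ≈ 4.32 × 17.50 = 76 years.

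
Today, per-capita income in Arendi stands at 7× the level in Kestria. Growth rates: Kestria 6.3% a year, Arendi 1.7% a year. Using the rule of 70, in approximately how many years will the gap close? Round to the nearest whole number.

≈ 43 years

Kestria gains on Arendi at 6.3% − 1.7% = 4.6 points a year.
At that relative rate the gap halves every 70/4.6 ≈ 15.22 years.
A 7× gap takes log₂(7) ≈ 2.81 halvings to close: 2.81 × 15.22 ≈ 43 years.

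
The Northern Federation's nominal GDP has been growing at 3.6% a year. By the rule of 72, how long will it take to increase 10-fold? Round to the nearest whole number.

Doubling time ≈ 72/3.6 = 20.00 years.
Reaching 10× takes log₂(10) ≈ 3.32 doublings.
3.32 × 20.00 ≈ 66 years.

around 66 years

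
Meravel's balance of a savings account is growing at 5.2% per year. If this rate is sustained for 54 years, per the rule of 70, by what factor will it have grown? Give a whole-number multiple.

70/5.2 ≈ 13.46 years per doubling.
54 years fits 4 doublings: 2^4 = 16.

about 16 times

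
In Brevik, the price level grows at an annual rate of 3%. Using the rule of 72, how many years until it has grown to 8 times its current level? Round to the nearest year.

Doubling time ≈ 72/3 = 24.00 years.
8× is 3 doublings, so 3 × 24.00 ≈ 72 years.

about 72 years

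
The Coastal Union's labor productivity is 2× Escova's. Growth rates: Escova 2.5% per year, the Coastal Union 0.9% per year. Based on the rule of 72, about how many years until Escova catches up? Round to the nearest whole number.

approximately 45 years

The growth-rate gap is 2.5% − 0.9% = 1.6 percentage points.
So the ratio between them halves every 72/1.6 ≈ 45.00 years.
A 2× gap closes after 1 halving: 1 × 45.00 ≈ 45 years.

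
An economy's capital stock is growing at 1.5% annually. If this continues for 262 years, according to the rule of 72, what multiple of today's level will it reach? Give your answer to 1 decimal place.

Doubles every ≈ 48.00 years (72/1.5).
262 years is 5.46 doublings; 2^5.46 ≈ 44.0×.

approximately 44.0 times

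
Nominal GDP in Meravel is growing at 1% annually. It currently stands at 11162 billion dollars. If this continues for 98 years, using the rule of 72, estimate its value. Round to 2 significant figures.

It doubles every 72/1 ≈ 72.00 years, so 98 years is 1.36 doublings.
2^1.36 ≈ 2.57; 11162 × 2.57 ≈ 29000 billion dollars.

≈ 29000 billion dollars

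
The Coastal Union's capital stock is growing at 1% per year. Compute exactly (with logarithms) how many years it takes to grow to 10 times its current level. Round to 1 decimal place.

231.4 years

t = ln(10) / ln(1 + 0.01) = 2.3026 / 0.009950 ≈ 231.42.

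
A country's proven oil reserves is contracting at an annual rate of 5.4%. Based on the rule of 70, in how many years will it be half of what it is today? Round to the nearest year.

Falling at 5.4%, it halves about every 70/5.4 = 12.96 years.

approximately 13 years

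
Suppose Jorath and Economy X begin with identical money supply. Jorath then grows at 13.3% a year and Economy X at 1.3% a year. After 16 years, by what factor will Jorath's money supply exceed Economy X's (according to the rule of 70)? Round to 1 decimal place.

Rate gap = 13.3% − 1.3% = 12 points.
The ratio doubles every 70/12 ≈ 5.83 years.
16/5.83 ≈ 2.74 doublings → ratio ≈ 2^2.74 ≈ 6.7.

around 6.7 times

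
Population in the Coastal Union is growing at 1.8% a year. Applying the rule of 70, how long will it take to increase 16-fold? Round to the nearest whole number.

156 years

Doubling time ≈ 70/1.8 = 38.89 years.
16 = 2^4, so 4 doublings → 156 years.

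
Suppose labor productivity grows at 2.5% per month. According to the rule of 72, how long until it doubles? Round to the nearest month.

roughly 29 months

At 2.5%, doubling takes about 72/2.5 = 28.80 months.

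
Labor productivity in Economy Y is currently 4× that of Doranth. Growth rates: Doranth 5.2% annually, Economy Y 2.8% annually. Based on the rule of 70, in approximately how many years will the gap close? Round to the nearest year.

approximately 58 years

Doranth gains on Economy Y at 5.2% − 2.8% = 2.4 points a year.
At that relative rate the gap halves every 70/2.4 ≈ 29.17 years.
A 4× gap closes after 2 halvings: 2 × 29.17 ≈ 58 years.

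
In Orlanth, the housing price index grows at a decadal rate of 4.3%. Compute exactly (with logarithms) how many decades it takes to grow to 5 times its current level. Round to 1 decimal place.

38.2 decades

t = ln(5) / ln(1 + 0.043) = 1.6094 / 0.042101 ≈ 38.23.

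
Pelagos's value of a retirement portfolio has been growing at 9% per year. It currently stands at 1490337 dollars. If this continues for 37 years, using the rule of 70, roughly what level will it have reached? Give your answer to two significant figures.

It doubles every 70/9 ≈ 7.78 years, so 37 years is 4.76 doublings.
2^4.76 ≈ 27.10; 1490337 × 27.10 ≈ 40000000 dollars.

approximately 40000000 dollars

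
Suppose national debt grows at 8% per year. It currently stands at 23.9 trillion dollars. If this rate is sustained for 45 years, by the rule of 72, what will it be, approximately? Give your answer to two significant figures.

around 760 trillion dollars

It doubles every 72/8 ≈ 9.00 years, so 45 years is 5.00 doublings.
2^5.00 ≈ 32.00; 23.9 × 32.00 ≈ 760 trillion dollars.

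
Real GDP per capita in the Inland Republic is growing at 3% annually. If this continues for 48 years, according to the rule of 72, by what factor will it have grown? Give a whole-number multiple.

roughly 4 times

Doubling time ≈ 72/3 = 24.00 years.
48/24.00 ≈ 2 doublings, so about 2^2 = 4×.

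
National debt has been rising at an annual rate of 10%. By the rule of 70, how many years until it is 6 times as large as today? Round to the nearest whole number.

At 10% it doubles every 70/10 ≈ 7.00 years.
Reaching 6× takes log₂(6) ≈ 2.58 doublings.
2.58 × 7.00 ≈ 18 years.

≈ 18 years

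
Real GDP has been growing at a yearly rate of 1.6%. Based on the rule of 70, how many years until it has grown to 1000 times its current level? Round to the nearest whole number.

≈ 436 years

Doubling time ≈ 70/1.6 = 43.75 years.
Reaching 1000× takes log₂(1000) ≈ 9.97 doublings.
9.97 × 43.75 ≈ 436 years.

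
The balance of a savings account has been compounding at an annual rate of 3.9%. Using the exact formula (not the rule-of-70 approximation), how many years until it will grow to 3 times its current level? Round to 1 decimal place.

t = ln(3) / ln(1 + 0.039) = 1.0986 / 0.038259 ≈ 28.71.

28.7 years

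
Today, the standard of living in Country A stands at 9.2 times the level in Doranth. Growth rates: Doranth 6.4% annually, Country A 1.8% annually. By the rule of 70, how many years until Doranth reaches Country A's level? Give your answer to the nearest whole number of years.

≈ 49 years

The growth-rate gap is 6.4% − 1.8% = 4.6 percentage points.
So the ratio between them halves every 70/4.6 ≈ 15.22 years.
A 9.2 times gap takes log₂(9.2) ≈ 3.20 halvings to close: 3.20 × 15.22 ≈ 49 years.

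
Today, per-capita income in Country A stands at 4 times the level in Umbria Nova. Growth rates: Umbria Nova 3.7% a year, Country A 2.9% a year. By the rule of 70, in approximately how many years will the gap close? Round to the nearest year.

175 years

The growth-rate gap is 3.7% − 2.9% = 0.8 percentage points.
So the ratio between them halves every 70/0.8 ≈ 87.50 years.
A 4 times gap closes after 2 halvings: 2 × 87.50 ≈ 175 years.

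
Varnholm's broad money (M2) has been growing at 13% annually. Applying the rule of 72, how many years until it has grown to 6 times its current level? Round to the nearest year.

roughly 14 years

Doubling time ≈ 72/13 = 5.54 years.
6× is log₂ 6 ≈ 2.58 doublings, so ≈ 2.58 × 5.54 = 14 years.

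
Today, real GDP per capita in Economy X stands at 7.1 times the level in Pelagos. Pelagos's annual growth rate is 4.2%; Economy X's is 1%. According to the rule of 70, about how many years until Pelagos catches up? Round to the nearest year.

roughly 62 years

Pelagos gains on Economy X at 4.2% − 1% = 3.2 points a year.
At that relative rate the gap halves every 70/3.2 ≈ 21.88 years.
A 7.1 times gap takes log₂(7.1) ≈ 2.83 halvings to close: 2.83 × 21.88 ≈ 62 years.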